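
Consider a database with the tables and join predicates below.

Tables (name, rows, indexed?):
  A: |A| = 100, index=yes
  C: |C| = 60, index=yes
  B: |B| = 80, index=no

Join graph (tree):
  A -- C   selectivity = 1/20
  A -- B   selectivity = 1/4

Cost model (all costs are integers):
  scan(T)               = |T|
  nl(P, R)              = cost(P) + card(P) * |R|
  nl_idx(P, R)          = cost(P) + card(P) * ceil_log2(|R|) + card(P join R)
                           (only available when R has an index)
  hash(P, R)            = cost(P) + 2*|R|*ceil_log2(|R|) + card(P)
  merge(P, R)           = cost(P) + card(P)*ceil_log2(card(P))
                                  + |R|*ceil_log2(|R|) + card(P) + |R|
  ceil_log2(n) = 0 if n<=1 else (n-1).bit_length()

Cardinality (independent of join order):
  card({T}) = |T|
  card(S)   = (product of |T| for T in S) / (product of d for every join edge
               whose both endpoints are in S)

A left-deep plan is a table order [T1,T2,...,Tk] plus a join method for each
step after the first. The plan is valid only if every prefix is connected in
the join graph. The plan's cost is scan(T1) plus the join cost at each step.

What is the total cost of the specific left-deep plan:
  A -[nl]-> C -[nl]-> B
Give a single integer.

30100

step 1: scan A: cost=100, card=100
step 2: join C via nl
    card(P join C) = 100*60/(20) = 300
    cost = 100 + 100*60 = 6100
step 3: join B via nl
    card(P join B) = 300*80/(4) = 6000
    cost = 6100 + 300*80 = 30100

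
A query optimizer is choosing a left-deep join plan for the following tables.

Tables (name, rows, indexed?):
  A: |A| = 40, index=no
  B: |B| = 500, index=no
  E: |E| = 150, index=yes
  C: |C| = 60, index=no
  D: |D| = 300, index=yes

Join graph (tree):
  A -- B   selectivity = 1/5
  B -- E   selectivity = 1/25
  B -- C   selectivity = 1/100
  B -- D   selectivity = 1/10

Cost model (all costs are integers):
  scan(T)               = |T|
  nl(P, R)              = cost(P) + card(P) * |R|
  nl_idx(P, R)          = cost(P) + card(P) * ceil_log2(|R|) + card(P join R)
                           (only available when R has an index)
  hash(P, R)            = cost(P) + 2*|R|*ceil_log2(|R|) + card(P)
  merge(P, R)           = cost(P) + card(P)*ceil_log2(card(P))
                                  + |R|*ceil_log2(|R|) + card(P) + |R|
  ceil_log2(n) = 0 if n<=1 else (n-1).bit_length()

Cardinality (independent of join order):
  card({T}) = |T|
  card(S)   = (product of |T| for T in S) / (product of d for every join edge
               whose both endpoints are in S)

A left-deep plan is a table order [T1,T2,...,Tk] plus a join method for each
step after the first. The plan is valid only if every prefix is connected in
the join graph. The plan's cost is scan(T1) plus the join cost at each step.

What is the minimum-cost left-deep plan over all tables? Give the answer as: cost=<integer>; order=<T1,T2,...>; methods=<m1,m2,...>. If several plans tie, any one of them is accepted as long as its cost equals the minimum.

cost=26500; order=B,C,E,A,D; methods=hash,hash,hash,hash

Selinger DP (subsets sized 1..n):
  {A}: scan cost=40, card=40
  {B}: scan cost=500, card=500
  {E}: scan cost=150, card=150
  {C}: scan cost=60, card=60
  {D}: scan cost=300, card=300
  {AB}: card=4000; try (A,hash)→1480, (B,merge)→5320, (A,merge)→5780, (B,hash)→9080, (B,nl)→20040, (A,nl)→20500; best=1480 via (A,hash)
  {BE}: card=3000; try (E,hash)→3400, (B,merge)→6500, (E,merge)→6850, (E,nl_idx)→7500, (B,hash)→9300, (B,nl)→75150 …(+1); best=3400 via (E,hash)
  {BC}: card=300; try (C,hash)→1720, (B,merge)→5480, (C,merge)→5920, (B,hash)→9120, (B,nl)→30060, (C,nl)→30500; best=1720 via (C,hash)
  {BD}: card=15000; try (D,hash)→6400, (B,merge)→8300, (D,merge)→8500, (B,hash)→9600, (D,nl_idx)→20000, (B,nl)→150300 …(+1); best=6400 via (D,hash)
  {ABE}: card=24000; try (A,hash)→6880, (E,hash)→7880, (A,merge)→42680, (E,merge)→54830, (E,nl_idx)→57480, (A,nl)→123400 …(+1); best=6880 via (A,hash)
  {ABC}: card=2400; try (A,hash)→2500, (A,merge)→5000, (C,hash)→6200, (A,nl)→13720, (C,merge)→53900, (C,nl)→241480; best=2500 via (A,hash)
  {ABD}: card=120000; try (D,hash)→10880, (A,hash)→21880, (D,merge)→56480, (D,nl_idx)→157480, (A,merge)→231680, (A,nl)→606400 …(+1); best=10880 via (D,hash)
  {BCE}: card=1800; try (E,hash)→4420, (E,nl_idx)→5920, (E,merge)→6070, (C,hash)→7120, (C,merge)→42820, (E,nl)→46720 …(+1); best=4420 via (E,hash)
  {BDE}: card=90000; try (D,hash)→11800, (E,hash)→23800, (D,merge)→45400, (D,nl_idx)→120400, (E,nl_idx)→216400, (E,merge)→232750 …(+2); best=11800 via (D,hash)
  {BCD}: card=9000; try (D,hash)→7420, (D,merge)→7720, (D,nl_idx)→13420, (C,hash)→22120, (D,nl)→91720, (C,merge)→231820 …(+1); best=7420 via (D,hash)
  {ABCE}: card=14400; try (A,hash)→6700, (E,hash)→7300, (A,merge)→26300, (C,hash)→31600, (E,merge)→35050, (E,nl_idx)→36100 …(+4); best=6700 via (A,hash)
  {ABDE}: card=720000; try (D,hash)→36280, (A,hash)→102280, (E,hash)→133280, (D,merge)→393880, (D,nl_idx)→942880, (A,merge)→1632080 …(+5); best=36280 via (D,hash)
  {ABCD}: card=72000; try (D,hash)→10300, (A,hash)→16900, (D,merge)→36700, (D,nl_idx)→96100, (C,hash)→131600, (A,merge)→142700 …(+4); best=10300 via (D,hash)
  {BCDE}: card=54000; try (D,hash)→11620, (E,hash)→18820, (D,merge)→29020, (D,nl_idx)→74620, (C,hash)→102520, (E,nl_idx)→133420 …(+5); best=11620 via (D,hash)
  {ABCDE}: card=432000; try (D,hash)→26500, (A,hash)→66100, (E,hash)→84700, (D,merge)→225700, (D,nl_idx)→568300, (C,hash)→757000 …(+8); best=26500 via (D,hash)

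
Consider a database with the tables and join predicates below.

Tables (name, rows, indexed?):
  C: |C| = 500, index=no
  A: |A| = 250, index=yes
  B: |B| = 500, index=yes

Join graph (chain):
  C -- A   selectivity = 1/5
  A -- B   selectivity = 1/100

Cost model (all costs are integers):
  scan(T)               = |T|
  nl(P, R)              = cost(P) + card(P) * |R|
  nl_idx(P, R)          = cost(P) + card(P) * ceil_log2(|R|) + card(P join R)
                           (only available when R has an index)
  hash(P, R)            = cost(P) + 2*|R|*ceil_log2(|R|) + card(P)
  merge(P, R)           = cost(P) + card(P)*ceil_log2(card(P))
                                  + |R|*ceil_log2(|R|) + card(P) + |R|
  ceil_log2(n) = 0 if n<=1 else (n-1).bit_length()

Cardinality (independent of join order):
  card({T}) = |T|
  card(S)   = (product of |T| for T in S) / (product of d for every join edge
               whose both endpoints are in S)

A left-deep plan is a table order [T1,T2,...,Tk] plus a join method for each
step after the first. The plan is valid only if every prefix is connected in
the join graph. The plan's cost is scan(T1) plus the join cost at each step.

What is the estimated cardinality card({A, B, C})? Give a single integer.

Tables in S: A(250), B(500), C(500)
Edges inside S: C-A(d=5), A-B(d=100)
numerator = 250 * 500 * 500 = 62500000
denominator = 5 * 100 = 500
card(S) = 62500000 / 500 = 125000

125000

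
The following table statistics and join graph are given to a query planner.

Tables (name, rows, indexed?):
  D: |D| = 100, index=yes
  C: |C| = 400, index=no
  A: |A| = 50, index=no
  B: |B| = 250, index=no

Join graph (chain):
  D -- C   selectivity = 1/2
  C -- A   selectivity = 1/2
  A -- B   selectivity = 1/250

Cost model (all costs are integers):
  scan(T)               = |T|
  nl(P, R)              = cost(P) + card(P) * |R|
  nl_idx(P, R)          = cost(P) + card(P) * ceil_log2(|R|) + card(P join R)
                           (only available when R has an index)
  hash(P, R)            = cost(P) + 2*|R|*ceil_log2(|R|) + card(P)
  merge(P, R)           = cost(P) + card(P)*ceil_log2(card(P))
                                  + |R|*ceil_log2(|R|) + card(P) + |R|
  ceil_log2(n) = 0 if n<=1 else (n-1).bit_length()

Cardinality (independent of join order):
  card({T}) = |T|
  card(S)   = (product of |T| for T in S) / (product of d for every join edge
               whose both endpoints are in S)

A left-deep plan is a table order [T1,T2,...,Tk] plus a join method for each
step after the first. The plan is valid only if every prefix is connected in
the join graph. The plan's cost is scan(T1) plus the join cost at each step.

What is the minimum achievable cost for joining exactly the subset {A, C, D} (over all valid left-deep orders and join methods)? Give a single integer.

Selinger DP over subsets of {A,C,D}:
  {D}: scan cost=100, card=100
  {C}: scan cost=400, card=400
  {A}: scan cost=50, card=50
  {CD}: card=20000; try (D,hash)→2200, (C,merge)→4900, (D,merge)→5200, (C,hash)→7400, (D,nl_idx)→23200, (C,nl)→40100 …(+1); best=2200 via (D,hash)
  {AC}: card=10000; try (A,hash)→1400, (C,merge)→4400, (A,merge)→4750, (C,hash)→7300, (C,nl)→20050, (A,nl)→20400; best=1400 via (A,hash)
  {ACD}: card=500000; try (D,hash)→12800, (A,hash)→22800, (D,merge)→152200, (A,merge)→322550, (D,nl_idx)→571400, (D,nl)→1001400 …(+1); best=12800 via (D,hash)

12800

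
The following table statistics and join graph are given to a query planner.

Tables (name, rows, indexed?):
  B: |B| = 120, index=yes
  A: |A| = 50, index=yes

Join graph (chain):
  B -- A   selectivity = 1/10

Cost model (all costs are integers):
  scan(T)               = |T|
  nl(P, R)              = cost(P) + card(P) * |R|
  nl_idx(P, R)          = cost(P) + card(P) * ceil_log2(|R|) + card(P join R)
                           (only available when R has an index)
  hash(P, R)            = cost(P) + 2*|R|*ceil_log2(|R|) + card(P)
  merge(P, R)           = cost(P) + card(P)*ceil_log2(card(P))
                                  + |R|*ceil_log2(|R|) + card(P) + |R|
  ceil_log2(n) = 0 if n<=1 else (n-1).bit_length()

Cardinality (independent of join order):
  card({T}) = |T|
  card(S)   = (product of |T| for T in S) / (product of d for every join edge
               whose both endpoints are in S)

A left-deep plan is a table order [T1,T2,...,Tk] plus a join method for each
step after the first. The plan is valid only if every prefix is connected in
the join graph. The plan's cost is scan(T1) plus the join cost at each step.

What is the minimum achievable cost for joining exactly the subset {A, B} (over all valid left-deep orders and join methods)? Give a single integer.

Selinger DP over subsets of {A,B}:
  {B}: scan cost=120, card=120
  {A}: scan cost=50, card=50
  {AB}: card=600; try (A,hash)→840, (B,nl_idx)→1000, (B,merge)→1360, (A,merge)→1430, (A,nl_idx)→1440, (B,hash)→1780 …(+2); best=840 via (A,hash)

840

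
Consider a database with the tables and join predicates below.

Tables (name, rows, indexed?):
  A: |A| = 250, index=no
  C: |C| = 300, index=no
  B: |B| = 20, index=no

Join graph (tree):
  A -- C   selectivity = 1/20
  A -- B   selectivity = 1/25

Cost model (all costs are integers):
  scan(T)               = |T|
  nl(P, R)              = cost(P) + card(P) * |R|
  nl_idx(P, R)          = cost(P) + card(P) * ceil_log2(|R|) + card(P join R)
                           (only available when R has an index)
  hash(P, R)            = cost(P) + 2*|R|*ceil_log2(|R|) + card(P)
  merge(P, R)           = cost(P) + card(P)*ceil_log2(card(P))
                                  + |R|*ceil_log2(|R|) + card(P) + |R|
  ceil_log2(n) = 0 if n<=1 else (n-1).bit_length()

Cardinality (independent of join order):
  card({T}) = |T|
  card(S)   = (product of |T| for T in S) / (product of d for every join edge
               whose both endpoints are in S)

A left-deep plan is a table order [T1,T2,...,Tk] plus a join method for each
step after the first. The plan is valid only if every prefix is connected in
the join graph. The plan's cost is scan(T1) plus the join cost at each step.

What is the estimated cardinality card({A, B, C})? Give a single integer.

Tables in S: A(250), B(20), C(300)
Edges inside S: A-C(d=20), A-B(d=25)
numerator = 250 * 20 * 300 = 1500000
denominator = 20 * 25 = 500
card(S) = 1500000 / 500 = 3000

3000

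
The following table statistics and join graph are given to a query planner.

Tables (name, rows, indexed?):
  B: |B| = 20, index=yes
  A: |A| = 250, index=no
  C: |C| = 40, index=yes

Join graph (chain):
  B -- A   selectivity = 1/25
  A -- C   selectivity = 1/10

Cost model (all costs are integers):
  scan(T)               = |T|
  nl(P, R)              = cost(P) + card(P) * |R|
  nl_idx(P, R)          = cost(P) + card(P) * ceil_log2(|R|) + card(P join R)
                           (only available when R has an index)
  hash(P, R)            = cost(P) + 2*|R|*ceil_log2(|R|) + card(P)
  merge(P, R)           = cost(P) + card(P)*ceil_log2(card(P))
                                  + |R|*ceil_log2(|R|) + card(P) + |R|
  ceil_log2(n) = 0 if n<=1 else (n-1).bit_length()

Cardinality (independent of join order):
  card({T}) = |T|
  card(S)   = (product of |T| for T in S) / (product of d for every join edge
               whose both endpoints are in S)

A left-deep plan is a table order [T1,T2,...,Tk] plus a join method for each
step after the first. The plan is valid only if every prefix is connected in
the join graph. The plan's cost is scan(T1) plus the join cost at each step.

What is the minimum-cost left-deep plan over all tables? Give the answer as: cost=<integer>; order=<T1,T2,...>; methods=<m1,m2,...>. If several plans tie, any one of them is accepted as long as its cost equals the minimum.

cost=1380; order=A,B,C; methods=hash,hash

Selinger DP (subsets sized 1..n):
  {B}: scan cost=20, card=20
  {A}: scan cost=250, card=250
  {C}: scan cost=40, card=40
  {AB}: card=200; try (B,hash)→700, (B,nl_idx)→1700, (A,merge)→2390, (B,merge)→2620, (A,hash)→4040, (A,nl)→5020 …(+1); best=700 via (B,hash)
  {AC}: card=1000; try (C,hash)→980, (A,merge)→2570, (C,nl_idx)→2750, (C,merge)→2780, (A,hash)→4080, (A,nl)→10040 …(+1); best=980 via (C,hash)
  {ABC}: card=800; try (C,hash)→1380, (B,hash)→2180, (C,nl_idx)→2700, (C,merge)→2780, (B,nl_idx)→6780, (C,nl)→8700 …(+2); best=1380 via (C,hash)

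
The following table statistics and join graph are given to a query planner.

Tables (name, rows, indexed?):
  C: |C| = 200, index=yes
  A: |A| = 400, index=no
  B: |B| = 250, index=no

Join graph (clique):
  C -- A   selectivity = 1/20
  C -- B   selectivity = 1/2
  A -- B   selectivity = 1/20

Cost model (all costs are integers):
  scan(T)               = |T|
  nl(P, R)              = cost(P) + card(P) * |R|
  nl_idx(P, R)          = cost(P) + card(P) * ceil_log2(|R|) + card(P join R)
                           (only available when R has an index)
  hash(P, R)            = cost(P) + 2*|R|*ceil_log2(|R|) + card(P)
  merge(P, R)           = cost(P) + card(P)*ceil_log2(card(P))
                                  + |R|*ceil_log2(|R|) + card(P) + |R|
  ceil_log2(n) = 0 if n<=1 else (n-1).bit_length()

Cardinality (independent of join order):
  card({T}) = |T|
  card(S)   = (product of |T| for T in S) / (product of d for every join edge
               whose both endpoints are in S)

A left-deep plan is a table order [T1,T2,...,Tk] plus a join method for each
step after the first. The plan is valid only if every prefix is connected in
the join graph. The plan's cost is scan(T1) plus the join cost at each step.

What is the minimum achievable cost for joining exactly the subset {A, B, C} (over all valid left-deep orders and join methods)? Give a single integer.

Selinger DP over subsets of {A,B,C}:
  {C}: scan cost=200, card=200
  {A}: scan cost=400, card=400
  {B}: scan cost=250, card=250
  {AC}: card=4000; try (C,hash)→4000, (A,merge)→6000, (C,merge)→6200, (C,nl_idx)→7600, (A,hash)→7600, (A,nl)→80200 …(+1); best=4000 via (C,hash)
  {BC}: card=25000; try (C,hash)→3700, (B,merge)→4250, (C,merge)→4300, (B,hash)→4400, (C,nl_idx)→27250, (B,nl)→50200 …(+1); best=3700 via (C,hash)
  {AB}: card=5000; try (B,hash)→4800, (A,merge)→6500, (B,merge)→6650, (A,hash)→7700, (A,nl)→100250, (B,nl)→100400; best=4800 via (B,hash)
  {ABC}: card=25000; try (B,hash)→12000, (C,hash)→13000, (A,hash)→35900, (B,merge)→58250, (C,nl_idx)→69800, (C,merge)→76600 …(+4); best=12000 via (B,hash)

12000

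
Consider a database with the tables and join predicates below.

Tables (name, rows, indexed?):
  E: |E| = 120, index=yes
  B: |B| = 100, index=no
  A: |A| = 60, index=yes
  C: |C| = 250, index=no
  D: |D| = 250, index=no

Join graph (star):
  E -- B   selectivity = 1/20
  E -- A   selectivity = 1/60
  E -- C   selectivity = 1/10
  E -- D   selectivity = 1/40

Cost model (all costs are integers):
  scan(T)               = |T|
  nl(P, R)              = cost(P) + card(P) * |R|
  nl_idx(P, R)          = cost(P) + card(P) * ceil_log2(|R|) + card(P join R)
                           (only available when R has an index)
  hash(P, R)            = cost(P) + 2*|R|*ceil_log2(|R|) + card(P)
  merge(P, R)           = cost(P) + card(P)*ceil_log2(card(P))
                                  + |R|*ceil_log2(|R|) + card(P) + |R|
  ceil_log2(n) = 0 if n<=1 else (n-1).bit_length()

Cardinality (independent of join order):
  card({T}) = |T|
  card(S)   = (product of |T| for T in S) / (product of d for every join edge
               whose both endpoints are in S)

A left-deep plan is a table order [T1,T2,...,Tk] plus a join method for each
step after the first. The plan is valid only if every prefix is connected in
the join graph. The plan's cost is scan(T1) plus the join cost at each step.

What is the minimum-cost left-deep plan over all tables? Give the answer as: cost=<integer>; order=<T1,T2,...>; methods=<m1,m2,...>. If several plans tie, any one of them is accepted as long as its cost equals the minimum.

cost=13550; order=D,E,A,B,C; methods=hash,hash,hash,hash

Selinger DP (subsets sized 1..n):
  {E}: scan cost=120, card=120
  {B}: scan cost=100, card=100
  {A}: scan cost=60, card=60
  {C}: scan cost=250, card=250
  {D}: scan cost=250, card=250
  {BE}: card=600; try (E,nl_idx)→1400, (B,hash)→1640, (E,merge)→1860, (E,hash)→1880, (B,merge)→1880, (E,nl)→12100 …(+1); best=1400 via (E,nl_idx)
  {AE}: card=120; try (E,nl_idx)→600, (A,hash)→960, (A,nl_idx)→960, (E,merge)→1440, (A,merge)→1500, (E,hash)→1800 …(+2); best=600 via (E,nl_idx)
  {CE}: card=3000; try (E,hash)→2180, (C,merge)→3330, (E,merge)→3460, (C,hash)→4240, (E,nl_idx)→5000, (C,nl)→30120 …(+1); best=2180 via (E,hash)
  {DE}: card=750; try (E,hash)→2180, (E,nl_idx)→2750, (D,merge)→3330, (E,merge)→3460, (D,hash)→4240, (D,nl)→30120 …(+1); best=2180 via (E,hash)
  {ABE}: card=600; try (B,hash)→2120, (B,merge)→2360, (A,hash)→2720, (A,nl_idx)→5600, (A,merge)→8420, (B,nl)→12600 …(+1); best=2120 via (B,hash)
  {BCE}: card=15000; try (C,hash)→6000, (B,hash)→6580, (C,merge)→10250, (B,merge)→41980, (C,nl)→151400, (B,nl)→302180; best=6000 via (C,hash)
  {BDE}: card=3750; try (B,hash)→4330, (D,hash)→6000, (D,merge)→10250, (B,merge)→11230, (B,nl)→77180, (D,nl)→151400; best=4330 via (B,hash)
  {ACE}: card=3000; try (C,merge)→3810, (C,hash)→4720, (A,hash)→5900, (A,nl_idx)→23180, (C,nl)→30600, (A,merge)→41600 …(+1); best=3810 via (C,merge)
  {ADE}: card=750; try (A,hash)→3650, (D,merge)→3810, (D,hash)→4720, (A,nl_idx)→7430, (A,merge)→10850, (D,nl)→30600 …(+1); best=3650 via (A,hash)
  {CDE}: card=18750; try (C,hash)→6930, (D,hash)→9180, (C,merge)→12680, (D,merge)→43430, (C,nl)→189680, (D,nl)→752180; best=6930 via (C,hash)
  {ABCE}: card=15000; try (C,hash)→6720, (B,hash)→8210, (C,merge)→10970, (A,hash)→21720, (B,merge)→43610, (A,nl_idx)→111000 …(+4); best=6720 via (C,hash)
  {ABDE}: card=3750; try (B,hash)→5800, (D,hash)→6720, (A,hash)→8800, (D,merge)→10970, (B,merge)→12700, (A,nl_idx)→30580 …(+4); best=5800 via (B,hash)
  {BCDE}: card=93750; try (C,hash)→12080, (D,hash)→25000, (B,hash)→27080, (C,merge)→55330, (D,merge)→233250, (B,merge)→307730 …(+3); best=12080 via (C,hash)
  {ACDE}: card=18750; try (C,hash)→8400, (D,hash)→10810, (C,merge)→14150, (A,hash)→26400, (D,merge)→45060, (A,nl_idx)→138180 …(+4); best=8400 via (C,hash)
  {ABCDE}: card=93750; try (C,hash)→13550, (D,hash)→25720, (B,hash)→28550, (C,merge)→56800, (A,hash)→106550, (D,merge)→233970 …(+7); best=13550 via (C,hash)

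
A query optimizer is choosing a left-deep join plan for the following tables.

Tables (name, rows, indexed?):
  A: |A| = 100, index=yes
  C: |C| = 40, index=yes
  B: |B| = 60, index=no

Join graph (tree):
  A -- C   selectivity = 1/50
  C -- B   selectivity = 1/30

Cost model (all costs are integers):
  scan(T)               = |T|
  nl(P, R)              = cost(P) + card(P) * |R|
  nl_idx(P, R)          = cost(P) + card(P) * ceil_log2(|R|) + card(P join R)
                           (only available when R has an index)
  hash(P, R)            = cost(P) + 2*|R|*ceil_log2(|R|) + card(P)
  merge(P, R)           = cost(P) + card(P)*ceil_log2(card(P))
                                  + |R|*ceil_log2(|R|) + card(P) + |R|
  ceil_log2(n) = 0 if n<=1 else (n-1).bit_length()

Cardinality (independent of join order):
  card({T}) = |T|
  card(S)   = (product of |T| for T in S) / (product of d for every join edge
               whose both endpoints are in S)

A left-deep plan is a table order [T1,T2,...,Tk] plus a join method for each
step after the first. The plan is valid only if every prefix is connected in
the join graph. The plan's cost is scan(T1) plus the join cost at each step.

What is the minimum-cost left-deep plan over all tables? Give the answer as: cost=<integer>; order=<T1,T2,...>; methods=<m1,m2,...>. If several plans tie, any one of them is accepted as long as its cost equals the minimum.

Selinger DP (subsets sized 1..n):
  {A}: scan cost=100, card=100
  {C}: scan cost=40, card=40
  {B}: scan cost=60, card=60
  {AC}: card=80; try (A,nl_idx)→400, (C,hash)→680, (C,nl_idx)→780, (A,merge)→1120, (C,merge)→1180, (A,hash)→1480 …(+2); best=400 via (A,nl_idx)
  {BC}: card=80; try (C,nl_idx)→500, (C,hash)→600, (B,merge)→740, (C,merge)→760, (B,hash)→800, (B,nl)→2440 …(+1); best=500 via (C,nl_idx)
  {ABC}: card=160; try (B,hash)→1200, (A,nl_idx)→1220, (B,merge)→1460, (A,merge)→1940, (A,hash)→1980, (B,nl)→5200 …(+1); best=1200 via (B,hash)

cost=1200; order=C,A,B; methods=nl_idx,hash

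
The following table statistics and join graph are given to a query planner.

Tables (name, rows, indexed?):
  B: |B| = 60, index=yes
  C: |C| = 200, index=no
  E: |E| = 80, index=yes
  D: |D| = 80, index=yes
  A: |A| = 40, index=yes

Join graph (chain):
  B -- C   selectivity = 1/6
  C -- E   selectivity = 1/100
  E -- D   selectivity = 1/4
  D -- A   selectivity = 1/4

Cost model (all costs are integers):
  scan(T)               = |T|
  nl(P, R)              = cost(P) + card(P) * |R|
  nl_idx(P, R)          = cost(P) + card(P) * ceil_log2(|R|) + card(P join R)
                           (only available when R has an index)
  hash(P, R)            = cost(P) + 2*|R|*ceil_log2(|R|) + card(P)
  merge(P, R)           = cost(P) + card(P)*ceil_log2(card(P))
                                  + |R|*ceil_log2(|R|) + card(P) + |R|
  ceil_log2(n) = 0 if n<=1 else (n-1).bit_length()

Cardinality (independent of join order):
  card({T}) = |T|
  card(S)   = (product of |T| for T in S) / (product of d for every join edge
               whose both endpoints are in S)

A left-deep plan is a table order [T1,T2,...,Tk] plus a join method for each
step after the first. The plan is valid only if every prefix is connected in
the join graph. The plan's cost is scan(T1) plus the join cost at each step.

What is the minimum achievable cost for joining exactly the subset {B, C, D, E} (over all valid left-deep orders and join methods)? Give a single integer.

Selinger DP over subsets of {B,C,D,E}:
  {B}: scan cost=60, card=60
  {C}: scan cost=200, card=200
  {E}: scan cost=80, card=80
  {D}: scan cost=80, card=80
  {BC}: card=2000; try (B,hash)→1120, (C,merge)→2280, (B,merge)→2420, (C,hash)→3320, (B,nl_idx)→3400, (C,nl)→12060 …(+1); best=1120 via (B,hash)
  {CE}: card=160; try (E,hash)→1520, (E,nl_idx)→1760, (C,merge)→2520, (E,merge)→2640, (C,hash)→3360, (C,nl)→16080 …(+1); best=1520 via (E,hash)
  {DE}: card=1600; try (E,hash)→1280, (D,hash)→1280, (E,merge)→1360, (D,merge)→1360, (E,nl_idx)→2240, (D,nl_idx)→2240 …(+2); best=1280 via (E,hash)
  {BCE}: card=1600; try (B,hash)→2400, (B,merge)→3380, (B,nl_idx)→4080, (E,hash)→4240, (B,nl)→11120, (E,nl_idx)→16720 …(+2); best=2400 via (B,hash)
  {CDE}: card=3200; try (D,hash)→2800, (D,merge)→3600, (D,nl_idx)→5840, (C,hash)→6080, (D,nl)→14320, (C,merge)→22280 …(+1); best=2800 via (D,hash)
  {BCDE}: card=32000; try (D,hash)→5120, (B,hash)→6720, (D,merge)→22240, (B,merge)→44820, (D,nl_idx)→45600, (B,nl_idx)→54000 …(+2); best=5120 via (D,hash)

5120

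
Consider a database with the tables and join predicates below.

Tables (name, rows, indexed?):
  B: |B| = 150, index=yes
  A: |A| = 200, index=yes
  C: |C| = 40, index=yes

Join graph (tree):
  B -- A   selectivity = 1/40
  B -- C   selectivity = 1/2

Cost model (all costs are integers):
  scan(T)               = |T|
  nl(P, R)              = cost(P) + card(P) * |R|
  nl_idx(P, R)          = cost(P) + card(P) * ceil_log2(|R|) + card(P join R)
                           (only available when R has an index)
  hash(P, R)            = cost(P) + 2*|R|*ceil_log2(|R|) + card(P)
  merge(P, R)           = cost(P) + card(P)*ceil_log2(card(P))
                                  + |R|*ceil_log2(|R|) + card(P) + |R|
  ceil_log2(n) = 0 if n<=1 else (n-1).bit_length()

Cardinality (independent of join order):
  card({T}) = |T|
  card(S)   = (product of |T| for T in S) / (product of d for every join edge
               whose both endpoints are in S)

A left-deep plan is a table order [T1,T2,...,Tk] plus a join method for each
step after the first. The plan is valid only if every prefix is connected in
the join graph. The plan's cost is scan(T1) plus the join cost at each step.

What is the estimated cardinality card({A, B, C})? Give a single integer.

Tables in S: A(200), B(150), C(40)
Edges inside S: B-A(d=40), B-C(d=2)
numerator = 200 * 150 * 40 = 1200000
denominator = 40 * 2 = 80
card(S) = 1200000 / 80 = 15000

15000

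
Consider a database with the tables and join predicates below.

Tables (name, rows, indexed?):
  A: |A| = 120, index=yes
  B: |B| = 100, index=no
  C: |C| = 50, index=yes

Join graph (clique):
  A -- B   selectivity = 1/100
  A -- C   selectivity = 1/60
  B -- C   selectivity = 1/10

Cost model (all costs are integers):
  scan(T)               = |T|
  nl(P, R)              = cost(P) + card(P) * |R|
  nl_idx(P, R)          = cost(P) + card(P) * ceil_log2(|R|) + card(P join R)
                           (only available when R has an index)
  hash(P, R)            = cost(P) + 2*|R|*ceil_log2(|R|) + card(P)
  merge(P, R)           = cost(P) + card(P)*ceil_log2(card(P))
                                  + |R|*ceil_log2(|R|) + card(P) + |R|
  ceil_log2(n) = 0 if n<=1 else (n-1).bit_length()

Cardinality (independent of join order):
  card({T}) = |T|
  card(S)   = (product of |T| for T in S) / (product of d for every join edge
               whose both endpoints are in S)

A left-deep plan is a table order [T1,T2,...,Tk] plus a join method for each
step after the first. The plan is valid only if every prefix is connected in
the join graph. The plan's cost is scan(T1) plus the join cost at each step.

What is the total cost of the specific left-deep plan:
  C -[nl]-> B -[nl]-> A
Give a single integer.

step 1: scan C: cost=50, card=50
step 2: join B via nl
    card(P join B) = 50*100/(10) = 500
    cost = 50 + 50*100 = 5050
step 3: join A via nl
    card(P join A) = 500*120/(100*60) = 10
    cost = 5050 + 500*120 = 65050

65050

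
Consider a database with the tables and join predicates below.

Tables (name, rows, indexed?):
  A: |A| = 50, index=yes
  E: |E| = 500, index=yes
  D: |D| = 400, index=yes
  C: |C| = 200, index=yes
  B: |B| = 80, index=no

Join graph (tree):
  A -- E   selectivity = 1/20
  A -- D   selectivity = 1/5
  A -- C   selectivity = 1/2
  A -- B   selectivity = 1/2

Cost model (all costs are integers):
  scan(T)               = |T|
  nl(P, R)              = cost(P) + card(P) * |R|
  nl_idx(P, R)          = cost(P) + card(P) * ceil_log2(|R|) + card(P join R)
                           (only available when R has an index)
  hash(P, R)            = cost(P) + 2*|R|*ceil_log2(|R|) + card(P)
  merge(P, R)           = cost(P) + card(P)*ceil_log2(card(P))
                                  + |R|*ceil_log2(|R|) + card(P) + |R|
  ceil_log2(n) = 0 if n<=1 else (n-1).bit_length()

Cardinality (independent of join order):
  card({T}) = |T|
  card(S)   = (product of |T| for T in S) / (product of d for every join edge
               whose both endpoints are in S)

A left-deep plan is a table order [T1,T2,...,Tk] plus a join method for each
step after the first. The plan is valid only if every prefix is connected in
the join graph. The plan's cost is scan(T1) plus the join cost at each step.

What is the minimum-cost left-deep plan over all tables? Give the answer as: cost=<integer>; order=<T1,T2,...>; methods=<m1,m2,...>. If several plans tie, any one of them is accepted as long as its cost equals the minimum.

cost=4064370; order=E,A,B,D,C; methods=hash,hash,hash,hash

Selinger DP (subsets sized 1..n):
  {A}: scan cost=50, card=50
  {E}: scan cost=500, card=500
  {D}: scan cost=400, card=400
  {C}: scan cost=200, card=200
  {B}: scan cost=80, card=80
  {AE}: card=1250; try (A,hash)→1600, (E,nl_idx)→1750, (A,nl_idx)→4750, (E,merge)→5400, (A,merge)→5850, (E,hash)→9100 …(+2); best=1600 via (A,hash)
  {AD}: card=4000; try (A,hash)→1400, (D,merge)→4400, (D,nl_idx)→4500, (A,merge)→4750, (A,nl_idx)→6800, (D,hash)→7300 …(+2); best=1400 via (A,hash)
  {AC}: card=5000; try (A,hash)→1000, (C,merge)→2200, (A,merge)→2350, (C,hash)→3300, (C,nl_idx)→5450, (A,nl_idx)→6400 …(+2); best=1000 via (A,hash)
  {AB}: card=2000; try (A,hash)→760, (B,merge)→1040, (A,merge)→1070, (B,hash)→1220, (A,nl_idx)→2560, (B,nl)→4050 …(+1); best=760 via (A,hash)
  {ADE}: card=100000; try (D,hash)→10050, (E,hash)→14400, (D,merge)→20600, (E,merge)→58400, (D,nl_idx)→112850, (E,nl_idx)→137400 …(+2); best=10050 via (D,hash)
  {ACE}: card=125000; try (C,hash)→6050, (E,hash)→15000, (C,merge)→18400, (E,merge)→76000, (C,nl_idx)→136600, (E,nl_idx)→171000 …(+2); best=6050 via (C,hash)
  {ABE}: card=50000; try (B,hash)→3970, (E,hash)→11760, (B,merge)→17240, (E,merge)→29760, (E,nl_idx)→68760, (B,nl)→101600 …(+1); best=3970 via (B,hash)
  {ACD}: card=400000; try (C,hash)→8600, (D,hash)→13200, (C,merge)→55200, (D,merge)→75000, (C,nl_idx)→433400, (D,nl_idx)→446000 …(+2); best=8600 via (C,hash)
  {ABD}: card=160000; try (B,hash)→6520, (D,hash)→9960, (D,merge)→28760, (B,merge)→54040, (D,nl_idx)→178760, (B,nl)→321400 …(+1); best=6520 via (B,hash)
  {ABC}: card=200000; try (C,hash)→5960, (B,hash)→7120, (C,merge)→26560, (B,merge)→71640, (C,nl_idx)→216760, (C,nl)→400760 …(+1); best=5960 via (C,hash)
  {ACDE}: card=10000000; try (C,hash)→113250, (D,hash)→138250, (E,hash)→417600, (C,merge)→1811850, (D,merge)→2260050, (E,merge)→8013600 …(+6); best=113250 via (C,hash)
  {ABDE}: card=4000000; try (D,hash)→61170, (B,hash)→111170, (E,hash)→175520, (D,merge)→857970, (B,merge)→1810690, (E,merge)→3051520 …(+5); best=61170 via (D,hash)
  {ABCE}: card=5000000; try (C,hash)→57170, (B,hash)→132170, (E,hash)→214960, (C,merge)→855770, (B,merge)→2256690, (E,merge)→3810960 …(+5); best=57170 via (C,hash)
  {ABCD}: card=16000000; try (C,hash)→169720, (D,hash)→213160, (B,hash)→409720, (C,merge)→3048320, (D,merge)→3809960, (B,merge)→8009240 …(+5); best=169720 via (C,hash)
  {ABCDE}: card=400000000; try (C,hash)→4064370, (D,hash)→5064370, (B,hash)→10114370, (E,hash)→16178720, (C,merge)→92062970, (D,merge)→120061170 …(+9); best=4064370 via (C,hash)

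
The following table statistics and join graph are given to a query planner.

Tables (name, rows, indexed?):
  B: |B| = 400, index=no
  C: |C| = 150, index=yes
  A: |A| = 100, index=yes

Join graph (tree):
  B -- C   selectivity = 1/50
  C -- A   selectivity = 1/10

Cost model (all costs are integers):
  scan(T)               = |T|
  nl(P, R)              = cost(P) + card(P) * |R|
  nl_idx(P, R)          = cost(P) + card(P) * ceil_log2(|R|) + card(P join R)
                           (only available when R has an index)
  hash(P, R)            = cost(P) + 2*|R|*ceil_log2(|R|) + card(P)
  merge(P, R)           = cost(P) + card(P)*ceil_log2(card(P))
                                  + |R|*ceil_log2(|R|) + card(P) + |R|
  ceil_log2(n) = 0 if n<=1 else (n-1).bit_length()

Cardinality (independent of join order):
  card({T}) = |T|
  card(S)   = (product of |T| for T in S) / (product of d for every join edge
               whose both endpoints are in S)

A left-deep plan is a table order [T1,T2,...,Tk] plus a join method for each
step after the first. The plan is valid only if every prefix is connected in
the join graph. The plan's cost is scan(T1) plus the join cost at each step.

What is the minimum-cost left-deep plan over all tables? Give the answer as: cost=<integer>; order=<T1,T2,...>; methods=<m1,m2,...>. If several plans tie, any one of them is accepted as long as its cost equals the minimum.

cost=5800; order=B,C,A; methods=hash,hash

Selinger DP (subsets sized 1..n):
  {B}: scan cost=400, card=400
  {C}: scan cost=150, card=150
  {A}: scan cost=100, card=100
  {BC}: card=1200; try (C,hash)→3200, (C,nl_idx)→4800, (B,merge)→5500, (C,merge)→5750, (B,hash)→7500, (B,nl)→60150 …(+1); best=3200 via (C,hash)
  {AC}: card=1500; try (A,hash)→1700, (C,merge)→2250, (A,merge)→2300, (C,nl_idx)→2400, (C,hash)→2600, (A,nl_idx)→2700 …(+2); best=1700 via (A,hash)
  {ABC}: card=12000; try (A,hash)→5800, (B,hash)→10400, (A,merge)→18400, (A,nl_idx)→23600, (B,merge)→23700, (A,nl)→123200 …(+1); best=5800 via (A,hash)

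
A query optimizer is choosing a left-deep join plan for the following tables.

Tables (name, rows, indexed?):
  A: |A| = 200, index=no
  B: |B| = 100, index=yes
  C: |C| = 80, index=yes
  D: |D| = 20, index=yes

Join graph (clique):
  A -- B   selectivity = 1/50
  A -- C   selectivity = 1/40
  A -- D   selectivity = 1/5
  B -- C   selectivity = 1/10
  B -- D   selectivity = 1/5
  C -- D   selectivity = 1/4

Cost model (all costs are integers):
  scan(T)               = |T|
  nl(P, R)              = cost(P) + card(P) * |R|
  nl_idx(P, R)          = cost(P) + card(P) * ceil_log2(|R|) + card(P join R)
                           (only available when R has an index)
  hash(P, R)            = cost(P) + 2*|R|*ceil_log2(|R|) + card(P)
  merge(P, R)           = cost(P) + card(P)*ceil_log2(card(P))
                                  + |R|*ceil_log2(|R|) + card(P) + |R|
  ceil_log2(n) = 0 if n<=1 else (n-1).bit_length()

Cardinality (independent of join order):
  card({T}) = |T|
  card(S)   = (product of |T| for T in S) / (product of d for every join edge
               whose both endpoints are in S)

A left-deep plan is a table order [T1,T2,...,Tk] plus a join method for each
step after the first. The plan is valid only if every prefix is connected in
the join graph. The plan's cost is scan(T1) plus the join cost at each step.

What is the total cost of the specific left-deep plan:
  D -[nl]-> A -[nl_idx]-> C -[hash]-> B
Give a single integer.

step 1: scan D: cost=20, card=20
step 2: join A via nl
    card(P join A) = 20*200/(5) = 800
    cost = 20 + 20*200 = 4020
step 3: join C via nl_idx
    card(P join C) = 800*80/(40*4) = 400
    cost = 4020 + 800*7 + 400 = 10020
step 4: join B via hash
    card(P join B) = 400*100/(50*10*5) = 16
    cost = 10020 + 2*100*7 + 400 = 11820

11820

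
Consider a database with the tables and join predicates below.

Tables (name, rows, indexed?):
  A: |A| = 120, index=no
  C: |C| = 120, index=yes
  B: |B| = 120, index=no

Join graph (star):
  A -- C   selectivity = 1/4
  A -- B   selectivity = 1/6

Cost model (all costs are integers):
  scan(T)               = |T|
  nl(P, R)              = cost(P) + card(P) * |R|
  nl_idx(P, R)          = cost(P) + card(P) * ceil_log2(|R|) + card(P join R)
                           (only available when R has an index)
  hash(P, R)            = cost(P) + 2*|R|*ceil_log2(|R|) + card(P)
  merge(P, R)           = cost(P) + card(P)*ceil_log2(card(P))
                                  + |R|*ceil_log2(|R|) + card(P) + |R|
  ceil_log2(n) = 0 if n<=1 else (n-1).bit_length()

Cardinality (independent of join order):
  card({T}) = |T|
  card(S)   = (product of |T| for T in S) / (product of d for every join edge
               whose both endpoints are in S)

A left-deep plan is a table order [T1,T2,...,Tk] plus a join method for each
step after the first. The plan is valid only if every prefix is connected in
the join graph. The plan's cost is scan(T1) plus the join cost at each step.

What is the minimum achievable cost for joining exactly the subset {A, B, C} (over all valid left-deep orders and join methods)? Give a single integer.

6000

Selinger DP over subsets of {A,B,C}:
  {A}: scan cost=120, card=120
  {C}: scan cost=120, card=120
  {B}: scan cost=120, card=120
  {AC}: card=3600; try (C,hash)→1920, (A,hash)→1920, (C,merge)→2040, (A,merge)→2040, (C,nl_idx)→4560, (C,nl)→14520 …(+1); best=1920 via (C,hash)
  {AB}: card=2400; try (B,hash)→1920, (A,hash)→1920, (B,merge)→2040, (A,merge)→2040, (B,nl)→14520, (A,nl)→14520; best=1920 via (B,hash)
  {ABC}: card=72000; try (C,hash)→6000, (B,hash)→7200, (C,merge)→34080, (B,merge)→49680, (C,nl_idx)→90720, (C,nl)→289920 …(+1); best=6000 via (C,hash)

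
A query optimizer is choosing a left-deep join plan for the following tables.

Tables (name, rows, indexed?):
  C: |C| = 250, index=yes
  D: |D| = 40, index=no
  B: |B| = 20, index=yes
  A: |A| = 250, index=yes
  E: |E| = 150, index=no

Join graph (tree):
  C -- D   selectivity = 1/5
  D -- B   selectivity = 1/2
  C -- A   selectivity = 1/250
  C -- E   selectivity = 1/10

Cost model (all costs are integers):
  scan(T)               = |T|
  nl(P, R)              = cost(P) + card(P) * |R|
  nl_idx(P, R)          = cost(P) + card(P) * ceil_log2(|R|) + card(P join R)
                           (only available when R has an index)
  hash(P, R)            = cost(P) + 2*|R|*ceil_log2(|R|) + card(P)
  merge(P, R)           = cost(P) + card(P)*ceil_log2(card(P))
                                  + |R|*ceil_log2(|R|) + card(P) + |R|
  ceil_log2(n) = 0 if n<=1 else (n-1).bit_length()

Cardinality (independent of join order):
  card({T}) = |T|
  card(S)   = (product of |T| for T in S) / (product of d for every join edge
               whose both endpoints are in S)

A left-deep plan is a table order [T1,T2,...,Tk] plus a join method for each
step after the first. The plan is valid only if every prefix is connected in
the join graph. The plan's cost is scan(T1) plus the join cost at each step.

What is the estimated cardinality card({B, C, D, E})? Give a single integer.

Tables in S: B(20), C(250), D(40), E(150)
Edges inside S: C-D(d=5), D-B(d=2), C-E(d=10)
numerator = 20 * 250 * 40 * 150 = 30000000
denominator = 5 * 2 * 10 = 100
card(S) = 30000000 / 100 = 300000

300000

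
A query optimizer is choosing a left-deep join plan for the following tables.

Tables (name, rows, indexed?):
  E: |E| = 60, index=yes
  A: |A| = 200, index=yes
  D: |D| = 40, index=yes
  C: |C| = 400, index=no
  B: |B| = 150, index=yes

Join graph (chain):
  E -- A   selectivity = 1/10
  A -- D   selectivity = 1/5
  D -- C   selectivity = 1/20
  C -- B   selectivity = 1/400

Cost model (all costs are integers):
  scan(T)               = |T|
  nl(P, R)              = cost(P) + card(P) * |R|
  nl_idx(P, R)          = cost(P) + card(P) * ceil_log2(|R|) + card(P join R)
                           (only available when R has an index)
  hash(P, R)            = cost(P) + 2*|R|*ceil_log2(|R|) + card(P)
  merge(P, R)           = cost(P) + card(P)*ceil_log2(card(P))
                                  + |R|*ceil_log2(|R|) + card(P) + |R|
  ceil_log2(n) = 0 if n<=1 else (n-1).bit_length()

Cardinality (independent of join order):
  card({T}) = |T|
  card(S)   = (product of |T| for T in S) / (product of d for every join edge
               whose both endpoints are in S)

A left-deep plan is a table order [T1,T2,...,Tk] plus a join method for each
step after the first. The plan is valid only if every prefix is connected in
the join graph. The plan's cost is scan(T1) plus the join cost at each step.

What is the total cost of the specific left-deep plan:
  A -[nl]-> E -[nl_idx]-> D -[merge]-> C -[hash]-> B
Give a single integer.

step 1: scan A: cost=200, card=200
step 2: join E via nl
    card(P join E) = 200*60/(10) = 1200
    cost = 200 + 200*60 = 12200
step 3: join D via nl_idx
    card(P join D) = 1200*40/(5) = 9600
    cost = 12200 + 1200*6 + 9600 = 29000
step 4: join C via merge
    card(P join C) = 9600*400/(20) = 192000
    cost = 29000 + 9600*14 + 400*9 + 9600 + 400 = 177000
step 5: join B via hash
    card(P join B) = 192000*150/(400) = 72000
    cost = 177000 + 2*150*8 + 192000 = 371400

371400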